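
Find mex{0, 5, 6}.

1

0 is in the set but 1 is not, so the mex is 1.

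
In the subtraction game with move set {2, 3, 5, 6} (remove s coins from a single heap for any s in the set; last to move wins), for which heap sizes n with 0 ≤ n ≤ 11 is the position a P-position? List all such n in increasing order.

0, 1, 8, 9

Build the Grundy sequence with g(k) = mex{g(k−s) : s ∈ {2, 3, 5, 6}, s ≤ k}:
k:     0  1  2  3  4  5  6  7  8  9 10 11
g(k):  0  0  1  1  2  2  3  3  0  0  1  1
The P-positions (g = 0) in 0..11 are 0, 1, 8, 9.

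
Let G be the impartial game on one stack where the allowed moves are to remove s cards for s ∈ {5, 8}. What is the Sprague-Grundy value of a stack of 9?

1

Grundy values for subtraction set {5, 8}:
g(0) = mex{} = 0
g(1) = mex{} = 0
g(2) = mex{} = 0
g(3) = mex{} = 0
g(4) = mex{} = 0
g(5) = mex{0} = 1
g(6) = mex{0} = 1
g(7) = mex{0} = 1
g(8) = mex{0} = 1
g(9) = mex{0} = 1
So g(9) = 1.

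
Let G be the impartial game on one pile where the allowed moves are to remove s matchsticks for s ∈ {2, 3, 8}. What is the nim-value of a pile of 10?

0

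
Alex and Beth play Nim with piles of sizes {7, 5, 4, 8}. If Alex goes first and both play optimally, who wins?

Nim-sum: 7 ⊕ 5 ⊕ 4 ⊕ 8 = 14.
The nim-sum is 14 ≠ 0, so this is an N-position: the player to move can win; Alex has a winning move.

Alex wins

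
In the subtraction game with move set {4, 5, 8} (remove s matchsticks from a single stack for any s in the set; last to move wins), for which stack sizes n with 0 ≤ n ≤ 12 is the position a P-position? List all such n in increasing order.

0, 1, 2, 3, 12

Grundy values for subtraction set {4, 5, 8}:
g(0) = mex{} = 0
g(1) = mex{} = 0
g(2) = mex{} = 0
g(3) = mex{} = 0
g(4) = mex{0} = 1
g(5) = mex{0} = 1
g(6) = mex{0} = 1
g(7) = mex{0} = 1
g(8) = mex{0,1} = 2
g(9) = mex{0,1} = 2
g(10) = mex{0,1} = 2
g(11) = mex{0,1} = 2
g(12) = mex{1,2} = 0
The P-positions (g = 0) in 0..12 are 0, 1, 2, 3, 12.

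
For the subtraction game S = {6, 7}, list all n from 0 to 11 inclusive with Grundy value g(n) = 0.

0, 1, 2, 3, 4, 5

Grundy values for subtraction set {6, 7}:
g(0) = mex{} = 0
g(1) = mex{} = 0
g(2) = mex{} = 0
g(3) = mex{} = 0
g(4) = mex{} = 0
g(5) = mex{} = 0
g(6) = mex{0} = 1
g(7) = mex{0} = 1
g(8) = mex{0} = 1
g(9) = mex{0} = 1
g(10) = mex{0} = 1
g(11) = mex{0} = 1
The P-positions (g = 0) in 0..11 are 0, 1, 2, 3, 4, 5.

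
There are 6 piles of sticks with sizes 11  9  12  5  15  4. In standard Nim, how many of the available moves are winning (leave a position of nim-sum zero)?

0

Compute the nim-sum pairwise:
11 ^ 9 = 2
2 ^ 12 = 14
14 ^ 5 = 11
11 ^ 15 = 4
4 ^ 4 = 0
The nim-sum is already 0, so every move leaves a nonzero nim-sum — there are no winning moves.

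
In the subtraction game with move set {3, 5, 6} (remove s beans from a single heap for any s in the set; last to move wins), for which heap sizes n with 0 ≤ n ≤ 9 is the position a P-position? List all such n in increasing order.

0, 1, 2, 9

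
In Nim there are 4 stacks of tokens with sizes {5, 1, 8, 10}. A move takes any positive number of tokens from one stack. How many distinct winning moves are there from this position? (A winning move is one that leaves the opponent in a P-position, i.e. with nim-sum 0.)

Nim-sum: 5 XOR 1 XOR 8 XOR 10 = 6.
The overall nim-sum is X = 6. A stack of size p has a winning move iff p XOR X < p (reduce it to p XOR X).
  5: 5 XOR 6 = 3 < 5 — winning move (to 3).
  1: 1 XOR 6 = 7 ≥ 1 — no move.
  8: 8 XOR 6 = 14 ≥ 8 — no move.
  10: 10 XOR 6 = 12 ≥ 10 — no move.
That gives 1 winning move.

1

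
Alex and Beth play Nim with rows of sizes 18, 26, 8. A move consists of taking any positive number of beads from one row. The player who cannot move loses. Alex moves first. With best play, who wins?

Beth wins

Write each in binary and XOR column by column:
  10010  (18)
  11010  (26)
  01000  (8)
  -----
  00000  (0)
The nim-sum is 0, so this is a P-position: the player to move is in a losing position under optimal play; Alex is about to move from it and so loses — Beth wins.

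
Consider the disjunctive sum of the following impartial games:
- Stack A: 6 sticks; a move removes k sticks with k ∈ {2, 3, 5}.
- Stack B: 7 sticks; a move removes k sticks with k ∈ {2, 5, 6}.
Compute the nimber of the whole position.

0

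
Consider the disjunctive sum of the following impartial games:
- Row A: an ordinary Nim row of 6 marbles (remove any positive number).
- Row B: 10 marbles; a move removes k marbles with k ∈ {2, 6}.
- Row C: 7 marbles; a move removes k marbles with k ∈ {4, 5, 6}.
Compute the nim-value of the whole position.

6

Row A is a plain Nim row of size 6, so its Grundy value is 6.
For row B, compute g(0), g(1), … with moves {2, 6}:
k:     0  1  2  3  4  5  6  7  8  9 10
g(k):  0  0  1  1  0  0  1  1  0  0  1
So g(10) = 1.
Build the Grundy sequence for row C with g(k) = mex{g(k−s) : s ∈ {4, 5, 6}, s ≤ k}:
k:     0  1  2  3  4  5  6  7
g(k):  0  0  0  0  1  1  1  1
So g(7) = 1.
The value of a disjunctive sum is the nim-sum of the parts.
Combined value = 6 ⊕ 1 ⊕ 1 = 6.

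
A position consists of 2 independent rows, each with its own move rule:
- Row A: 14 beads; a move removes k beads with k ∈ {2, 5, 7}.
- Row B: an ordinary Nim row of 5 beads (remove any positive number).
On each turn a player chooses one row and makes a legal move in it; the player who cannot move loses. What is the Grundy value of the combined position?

5

Build the Grundy sequence for row A with g(k) = mex{g(k−s) : s ∈ {2, 5, 7}, s ≤ k}:
g(0) = mex{} = 0
g(1) = mex{} = 0
g(2) = mex{0} = 1
g(3) = mex{0} = 1
g(4) = mex{1} = 0
g(5) = mex{0,1} = 2
g(6) = mex{0} = 1
g(7) = mex{0,1,2} = 3
g(8) = mex{0,1} = 2
g(9) = mex{0,1,3} = 2
g(10) = mex{1,2} = 0
g(11) = mex{0,1,2} = 3
g(12) = mex{0,2,3} = 1
g(13) = mex{1,2,3} = 0
g(14) = mex{1,2,3} = 0
So g(14) = 0.
Row B is a plain Nim row of size 5, so its Grundy value is 5.
The value of a disjunctive sum is the nim-sum of the parts.
Combined value = 0 ⊕ 5 = 5.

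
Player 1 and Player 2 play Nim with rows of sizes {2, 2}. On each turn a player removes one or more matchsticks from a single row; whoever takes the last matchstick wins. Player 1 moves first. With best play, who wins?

Player 2 wins

Nim-sum: 2 ^ 2 = 0.
The nim-sum is 0, so this is a P-position: the player to move is in a losing position under optimal play; Player 1 is about to move from it and so loses — Player 2 wins.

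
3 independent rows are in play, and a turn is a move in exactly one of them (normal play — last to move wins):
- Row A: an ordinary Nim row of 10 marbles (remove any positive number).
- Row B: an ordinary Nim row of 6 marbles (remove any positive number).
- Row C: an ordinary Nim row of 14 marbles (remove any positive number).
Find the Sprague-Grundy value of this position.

2

Row A is a plain Nim row of size 10, so its Grundy value is 10.
Row B is a plain Nim row of size 6, so its Grundy value is 6.
Row C is a plain Nim row of size 14, so its Grundy value is 14.
By the Sprague-Grundy theorem, the Grundy value of a sum of independent games is the XOR of the component values.
Combined value = 10 ⊕ 6 ⊕ 14 = 2.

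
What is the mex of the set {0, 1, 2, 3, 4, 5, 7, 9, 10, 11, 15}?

6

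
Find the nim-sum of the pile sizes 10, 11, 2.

3

Bitwise XOR of the heap sizes:
  1010  (10)
  1011  (11)
  0010  (2)
  ----
  0011  (3)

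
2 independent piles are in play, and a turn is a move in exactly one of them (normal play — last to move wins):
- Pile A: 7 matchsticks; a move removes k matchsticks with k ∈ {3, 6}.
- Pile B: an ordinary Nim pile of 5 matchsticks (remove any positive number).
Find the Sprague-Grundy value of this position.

Build the Grundy sequence for pile A with g(k) = mex{g(k−s) : s ∈ {3, 6}, s ≤ k}:
k:     0  1  2  3  4  5  6  7
g(k):  0  0  0  1  1  1  2  2
So g(7) = 2.
Pile B is a plain Nim pile of size 5, so its Grundy value is 5.
By the Sprague-Grundy theorem, the Grundy value of a sum of independent games is the XOR of the component values.
Combined value = 2 ⊕ 5 = 7.

7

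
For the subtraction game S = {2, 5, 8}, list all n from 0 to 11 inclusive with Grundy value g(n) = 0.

0, 1, 4, 7, 10, 11

Compute g(0), g(1), … for moves {2, 5, 8}:
g(0) = mex{} = 0
g(1) = mex{} = 0
g(2) = mex{0} = 1
g(3) = mex{0} = 1
g(4) = mex{1} = 0
g(5) = mex{0,1} = 2
g(6) = mex{0} = 1
g(7) = mex{1,2} = 0
g(8) = mex{0,1} = 2
g(9) = mex{0} = 1
g(10) = mex{1,2} = 0
g(11) = mex{1} = 0
The P-positions (g = 0) in 0..11 are 0, 1, 4, 7, 10, 11.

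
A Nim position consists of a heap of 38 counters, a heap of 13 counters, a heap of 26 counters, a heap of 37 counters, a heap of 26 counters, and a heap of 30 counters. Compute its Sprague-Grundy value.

16

Compute the nim-sum pairwise:
38 ^ 13 = 43
43 ^ 26 = 49
49 ^ 37 = 20
20 ^ 26 = 14
14 ^ 30 = 16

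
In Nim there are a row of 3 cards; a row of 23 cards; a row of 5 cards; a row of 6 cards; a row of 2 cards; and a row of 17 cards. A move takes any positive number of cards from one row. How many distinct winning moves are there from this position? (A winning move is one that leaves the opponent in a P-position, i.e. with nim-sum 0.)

Compute the nim-sum pairwise:
3 ⊕ 23 = 20
20 ⊕ 5 = 17
17 ⊕ 6 = 23
23 ⊕ 2 = 21
21 ⊕ 17 = 4
The overall nim-sum is X = 4. A row of size p has a winning move iff p XOR X < p (reduce it to p XOR X).
  3: 3 XOR 4 = 7 ≥ 3 — no move.
  23: 23 XOR 4 = 19 < 23 — winning move (to 19).
  5: 5 XOR 4 = 1 < 5 — winning move (to 1).
  6: 6 XOR 4 = 2 < 6 — winning move (to 2).
  2: 2 XOR 4 = 6 ≥ 2 — no move.
  17: 17 XOR 4 = 21 ≥ 17 — no move.
That gives 3 winning moves.

3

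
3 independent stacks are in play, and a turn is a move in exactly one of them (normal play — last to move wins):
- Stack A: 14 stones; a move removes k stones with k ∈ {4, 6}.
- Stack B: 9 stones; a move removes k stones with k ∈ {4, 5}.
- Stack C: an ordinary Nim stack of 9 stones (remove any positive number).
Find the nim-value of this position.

For stack A, compute g(0), g(1), … with moves {4, 6}:
k:     0  1  2  3  4  5  6  7  8  9 10 11 12 13 14
g(k):  0  0  0  0  1  1  1  1  2  2  0  0  0  0  1
So g(14) = 1.
Grundy values for stack B (subtraction set {4, 5}):
g(0) = mex{} = 0
g(1) = mex{} = 0
g(2) = mex{} = 0
g(3) = mex{} = 0
g(4) = mex{0} = 1
g(5) = mex{0} = 1
g(6) = mex{0} = 1
g(7) = mex{0} = 1
g(8) = mex{0,1} = 2
g(9) = mex{1} = 0
So g(9) = 0.
Stack C is a plain Nim stack of size 9, so its Grundy value is 9.
By the Sprague-Grundy theorem, the Grundy value of a sum of independent games is the XOR of the component values.
Combined value = 1 XOR 0 XOR 9 = 8.

8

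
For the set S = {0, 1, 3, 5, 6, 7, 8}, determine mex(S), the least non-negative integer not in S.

The values 0, 1 are all present; 2 is the first non-negative integer missing from the set.

2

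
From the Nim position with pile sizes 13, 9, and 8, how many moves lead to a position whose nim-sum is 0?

3

In binary:
  1101  (13)
  1001  (9)
  1000  (8)
  ----
  1100  (12)
The overall nim-sum is X = 12. A pile of size p has a winning move iff p XOR X < p (reduce it to p XOR X).
  13: 13 XOR 12 = 1 < 13 — winning move (to 1).
  9: 9 XOR 12 = 5 < 9 — winning move (to 5).
  8: 8 XOR 12 = 4 < 8 — winning move (to 4).
That gives 3 winning moves.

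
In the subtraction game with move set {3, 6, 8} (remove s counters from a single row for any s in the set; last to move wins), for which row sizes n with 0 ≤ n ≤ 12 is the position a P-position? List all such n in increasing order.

0, 1, 2, 11, 12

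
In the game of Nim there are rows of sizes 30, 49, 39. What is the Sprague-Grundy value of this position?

8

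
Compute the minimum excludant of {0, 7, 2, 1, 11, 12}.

3

The values 0, 1, 2 are all present; 3 is the first non-negative integer missing from the set.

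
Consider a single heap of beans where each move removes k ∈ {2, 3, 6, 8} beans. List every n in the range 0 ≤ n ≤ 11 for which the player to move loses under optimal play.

0, 1, 5, 10

Grundy values for subtraction set {2, 3, 6, 8}:
k:     0  1  2  3  4  5  6  7  8  9 10 11
g(k):  0  0  1  1  2  0  3  1  2  2  0  3
The P-positions (g = 0) in 0..11 are 0, 1, 5, 10.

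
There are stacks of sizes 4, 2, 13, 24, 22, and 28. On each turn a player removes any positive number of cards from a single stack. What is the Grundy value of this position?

25

Write each in binary and XOR column by column:
  00100  (4)
  00010  (2)
  01101  (13)
  11000  (24)
  10110  (22)
  11100  (28)
  -----
  11001  (25)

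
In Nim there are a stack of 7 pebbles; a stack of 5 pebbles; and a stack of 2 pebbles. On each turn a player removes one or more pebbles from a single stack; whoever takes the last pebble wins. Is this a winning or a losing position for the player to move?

Bitwise XOR of the heap sizes:
  111  (7)
  101  (5)
  010  (2)
  ---
  000  (0)
The nim-sum is 0, so this is a P-position: the player to move is in a losing position under optimal play.

Losing position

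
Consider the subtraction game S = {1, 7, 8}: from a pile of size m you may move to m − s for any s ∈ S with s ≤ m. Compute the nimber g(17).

0

Compute g(0), g(1), … for moves {1, 7, 8}:
k:     0  1  2  3  4  5  6  7  8  9 10 11 12 13 14 15 16 17
g(k):  0  1  0  1  0  1  0  1  2  3  2  3  2  3  2  0  1  0
So g(17) = 0.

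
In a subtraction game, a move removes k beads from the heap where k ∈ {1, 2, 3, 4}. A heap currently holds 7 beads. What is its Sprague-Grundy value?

2

Grundy values for subtraction set {1, 2, 3, 4}:
g(0) = mex{} = 0
g(1) = mex{0} = 1
g(2) = mex{0,1} = 2
g(3) = mex{0,1,2} = 3
g(4) = mex{0,1,2,3} = 4
g(5) = mex{1,2,3,4} = 0
g(6) = mex{0,2,3,4} = 1
g(7) = mex{0,1,3,4} = 2
So g(7) = 2.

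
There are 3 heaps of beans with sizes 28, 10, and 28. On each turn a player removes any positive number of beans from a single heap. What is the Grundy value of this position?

In binary:
  11100  (28)
  01010  (10)
  11100  (28)
  -----
  01010  (10)

10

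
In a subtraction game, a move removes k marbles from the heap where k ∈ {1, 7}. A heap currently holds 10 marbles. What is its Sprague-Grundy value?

Compute g(0), g(1), … for moves {1, 7}:
g(0) = mex{} = 0
g(1) = mex{0} = 1
g(2) = mex{1} = 0
g(3) = mex{0} = 1
g(4) = mex{1} = 0
g(5) = mex{0} = 1
g(6) = mex{1} = 0
g(7) = mex{0} = 1
g(8) = mex{1} = 0
g(9) = mex{0} = 1
g(10) = mex{1} = 0
So g(10) = 0.

0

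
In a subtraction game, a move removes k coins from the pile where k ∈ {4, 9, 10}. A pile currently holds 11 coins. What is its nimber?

2

Compute g(0), g(1), … for moves {4, 9, 10}:
g(0) = mex{} = 0
g(1) = mex{} = 0
g(2) = mex{} = 0
g(3) = mex{} = 0
g(4) = mex{0} = 1
g(5) = mex{0} = 1
g(6) = mex{0} = 1
g(7) = mex{0} = 1
g(8) = mex{1} = 0
g(9) = mex{0,1} = 2
g(10) = mex{0,1} = 2
g(11) = mex{0,1} = 2
So g(11) = 2.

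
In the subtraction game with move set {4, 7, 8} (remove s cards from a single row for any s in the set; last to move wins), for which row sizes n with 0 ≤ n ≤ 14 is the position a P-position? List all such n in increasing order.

0, 1, 2, 3, 12, 13, 14

Grundy values for subtraction set {4, 7, 8}:
k:     0  1  2  3  4  5  6  7  8  9 10 11 12 13 14
g(k):  0  0  0  0  1  1  1  1  2  2  2  2  0  0  0
The P-positions (g = 0) in 0..14 are 0, 1, 2, 3, 12, 13, 14.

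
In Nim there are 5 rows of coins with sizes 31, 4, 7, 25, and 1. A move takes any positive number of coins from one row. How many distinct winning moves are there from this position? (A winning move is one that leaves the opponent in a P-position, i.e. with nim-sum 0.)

Nim-sum: 31 ⊕ 4 ⊕ 7 ⊕ 25 ⊕ 1 = 4.
The overall nim-sum is X = 4. A row of size p has a winning move iff p XOR X < p (reduce it to p XOR X).
  31: 31 XOR 4 = 27 < 31 — winning move (to 27).
  4: 4 XOR 4 = 0 < 4 — winning move (to 0).
  7: 7 XOR 4 = 3 < 7 — winning move (to 3).
  25: 25 XOR 4 = 29 ≥ 25 — no move.
  1: 1 XOR 4 = 5 ≥ 1 — no move.
That gives 3 winning moves.

3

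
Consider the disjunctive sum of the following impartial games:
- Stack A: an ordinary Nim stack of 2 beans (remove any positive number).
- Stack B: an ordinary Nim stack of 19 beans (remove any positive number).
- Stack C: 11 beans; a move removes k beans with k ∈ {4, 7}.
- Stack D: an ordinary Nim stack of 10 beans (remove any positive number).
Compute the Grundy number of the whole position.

Stack A is a plain Nim stack of size 2, so its Grundy value is 2.
Stack B is a plain Nim stack of size 19, so its Grundy value is 19.
Build the Grundy sequence for stack C with g(k) = mex{g(k−s) : s ∈ {4, 7}, s ≤ k}:
g(0) = mex{} = 0
g(1) = mex{} = 0
g(2) = mex{} = 0
g(3) = mex{} = 0
g(4) = mex{0} = 1
g(5) = mex{0} = 1
g(6) = mex{0} = 1
g(7) = mex{0} = 1
g(8) = mex{0,1} = 2
g(9) = mex{0,1} = 2
g(10) = mex{0,1} = 2
g(11) = mex{1} = 0
So g(11) = 0.
Stack D is a plain Nim stack of size 10, so its Grundy value is 10.
By the Sprague-Grundy theorem, the Grundy value of a sum of independent games is the XOR of the component values.
Combined value = 2 XOR 19 XOR 0 XOR 10 = 27.

27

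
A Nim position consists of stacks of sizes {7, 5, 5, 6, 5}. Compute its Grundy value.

Compute the nim-sum pairwise:
7 XOR 5 = 2
2 XOR 5 = 7
7 XOR 6 = 1
1 XOR 5 = 4

4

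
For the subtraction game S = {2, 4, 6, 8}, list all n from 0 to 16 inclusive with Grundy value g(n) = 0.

0, 1, 10, 11

Build the Grundy sequence with g(k) = mex{g(k−s) : s ∈ {2, 4, 6, 8}, s ≤ k}:
k:     0  1  2  3  4  5  6  7  8  9 10 11 12 13 14 15 16
g(k):  0  0  1  1  2  2  3  3  4  4  0  0  1  1  2  2  3
The P-positions (g = 0) in 0..16 are 0, 1, 10, 11.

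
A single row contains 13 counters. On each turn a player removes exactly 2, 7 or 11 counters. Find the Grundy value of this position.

Compute g(0), g(1), … for moves {2, 7, 11}:
k:     0  1  2  3  4  5  6  7  8  9 10 11 12 13
g(k):  0  0  1  1  0  0  1  1  2  0  0  1  1  0
So g(13) = 0.

0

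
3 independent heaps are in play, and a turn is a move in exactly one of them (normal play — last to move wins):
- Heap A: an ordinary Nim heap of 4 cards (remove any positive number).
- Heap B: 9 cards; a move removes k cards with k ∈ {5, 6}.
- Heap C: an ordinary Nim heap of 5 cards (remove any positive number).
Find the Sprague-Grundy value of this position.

Heap A is a plain Nim heap of size 4, so its Grundy value is 4.
For heap B, compute g(0), g(1), … with moves {5, 6}:
k:     0  1  2  3  4  5  6  7  8  9
g(k):  0  0  0  0  0  1  1  1  1  1
So g(9) = 1.
Heap C is a plain Nim heap of size 5, so its Grundy value is 5.
The value of a disjunctive sum is the nim-sum of the parts.
Combined value = 4 ⊕ 1 ⊕ 5 = 0.

0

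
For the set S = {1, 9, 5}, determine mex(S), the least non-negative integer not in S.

0

0 is not in the set, so the mex is 0.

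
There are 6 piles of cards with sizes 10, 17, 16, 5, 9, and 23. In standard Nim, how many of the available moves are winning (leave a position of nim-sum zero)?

Write each in binary and XOR column by column:
  01010  (10)
  10001  (17)
  10000  (16)
  00101  (5)
  01001  (9)
  10111  (23)
  -----
  10000  (16)
The overall nim-sum is X = 16. A pile of size p has a winning move iff p XOR X < p (reduce it to p XOR X).
  10: 10 XOR 16 = 26 ≥ 10 — no move.
  17: 17 XOR 16 = 1 < 17 — winning move (to 1).
  16: 16 XOR 16 = 0 < 16 — winning move (to 0).
  5: 5 XOR 16 = 21 ≥ 5 — no move.
  9: 9 XOR 16 = 25 ≥ 9 — no move.
  23: 23 XOR 16 = 7 < 23 — winning move (to 7).
That gives 3 winning moves.

3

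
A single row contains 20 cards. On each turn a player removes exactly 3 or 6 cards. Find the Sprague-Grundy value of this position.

0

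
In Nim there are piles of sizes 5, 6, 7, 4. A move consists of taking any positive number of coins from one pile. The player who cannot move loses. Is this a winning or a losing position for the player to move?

Losing position

Compute the nim-sum pairwise:
5 ⊕ 6 = 3
3 ⊕ 7 = 4
4 ⊕ 4 = 0
The nim-sum is 0, so this is a P-position: the player to move is in a losing position under optimal play.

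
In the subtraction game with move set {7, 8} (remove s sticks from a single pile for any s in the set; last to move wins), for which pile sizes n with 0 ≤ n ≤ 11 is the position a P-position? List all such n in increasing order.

0, 1, 2, 3, 4, 5, 6

Compute g(0), g(1), … for moves {7, 8}:
k:     0  1  2  3  4  5  6  7  8  9 10 11
g(k):  0  0  0  0  0  0  0  1  1  1  1  1
The P-positions (g = 0) in 0..11 are 0, 1, 2, 3, 4, 5, 6.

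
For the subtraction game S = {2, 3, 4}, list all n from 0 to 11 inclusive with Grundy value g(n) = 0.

Compute g(0), g(1), … for moves {2, 3, 4}:
g(0) = mex{} = 0
g(1) = mex{} = 0
g(2) = mex{0} = 1
g(3) = mex{0} = 1
g(4) = mex{0,1} = 2
g(5) = mex{0,1} = 2
g(6) = mex{1,2} = 0
g(7) = mex{1,2} = 0
g(8) = mex{0,2} = 1
g(9) = mex{0,2} = 1
g(10) = mex{0,1} = 2
g(11) = mex{0,1} = 2
The P-positions (g = 0) in 0..11 are 0, 1, 6, 7.

0, 1, 6, 7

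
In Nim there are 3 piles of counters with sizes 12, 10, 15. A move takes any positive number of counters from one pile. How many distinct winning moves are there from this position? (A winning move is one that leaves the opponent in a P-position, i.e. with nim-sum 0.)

Compute the nim-sum pairwise:
12 ⊕ 10 = 6
6 ⊕ 15 = 9
The overall nim-sum is X = 9. A pile of size p has a winning move iff p XOR X < p (reduce it to p XOR X).
  12: 12 XOR 9 = 5 < 12 — winning move (to 5).
  10: 10 XOR 9 = 3 < 10 — winning move (to 3).
  15: 15 XOR 9 = 6 < 15 — winning move (to 6).
That gives 3 winning moves.

3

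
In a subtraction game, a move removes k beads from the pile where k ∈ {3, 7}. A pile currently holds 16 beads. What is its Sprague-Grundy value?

0

Grundy values for subtraction set {3, 7}:
k:     0  1  2  3  4  5  6  7  8  9 10 11 12 13 14 15 16
g(k):  0  0  0  1  1  1  0  2  2  1  0  0  0  1  1  1  0
So g(16) = 0.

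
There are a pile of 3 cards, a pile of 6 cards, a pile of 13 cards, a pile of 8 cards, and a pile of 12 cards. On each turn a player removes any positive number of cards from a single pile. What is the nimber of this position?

Bitwise XOR of the heap sizes:
  0011  (3)
  0110  (6)
  1101  (13)
  1000  (8)
  1100  (12)
  ----
  1100  (12)

12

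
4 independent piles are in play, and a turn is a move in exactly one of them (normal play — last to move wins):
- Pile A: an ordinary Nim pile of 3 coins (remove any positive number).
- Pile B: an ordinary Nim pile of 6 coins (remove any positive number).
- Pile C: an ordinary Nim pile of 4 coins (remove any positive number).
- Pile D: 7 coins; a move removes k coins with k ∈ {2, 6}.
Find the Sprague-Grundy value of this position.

0

Pile A is a plain Nim pile of size 3, so its Grundy value is 3.
Pile B is a plain Nim pile of size 6, so its Grundy value is 6.
Pile C is a plain Nim pile of size 4, so its Grundy value is 4.
For pile D, compute g(0), g(1), … with moves {2, 6}:
k:     0  1  2  3  4  5  6  7
g(k):  0  0  1  1  0  0  1  1
So g(7) = 1.
By the Sprague-Grundy theorem, the Grundy value of a sum of independent games is the XOR of the component values.
Combined value = 3 XOR 6 XOR 4 XOR 1 = 0.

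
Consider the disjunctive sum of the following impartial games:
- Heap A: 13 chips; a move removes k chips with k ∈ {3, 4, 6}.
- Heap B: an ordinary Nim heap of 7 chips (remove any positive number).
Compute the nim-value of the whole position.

6

Grundy values for heap A (subtraction set {3, 4, 6}):
k:     0  1  2  3  4  5  6  7  8  9 10 11 12 13
g(k):  0  0  0  1  1  1  2  2  2  0  0  0  1  1
So g(13) = 1.
Heap B is a plain Nim heap of size 7, so its Grundy value is 7.
By the Sprague-Grundy theorem, the Grundy value of a sum of independent games is the XOR of the component values.
Combined value = 1 XOR 7 = 6.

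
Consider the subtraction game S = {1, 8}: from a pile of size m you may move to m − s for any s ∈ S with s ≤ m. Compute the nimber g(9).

Build the Grundy sequence with g(k) = mex{g(k−s) : s ∈ {1, 8}, s ≤ k}:
g(0) = mex{} = 0
g(1) = mex{0} = 1
g(2) = mex{1} = 0
g(3) = mex{0} = 1
g(4) = mex{1} = 0
g(5) = mex{0} = 1
g(6) = mex{1} = 0
g(7) = mex{0} = 1
g(8) = mex{0,1} = 2
g(9) = mex{1,2} = 0
So g(9) = 0.

0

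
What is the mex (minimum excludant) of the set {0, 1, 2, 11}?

The values 0, 1, 2 are all present; 3 is the first non-negative integer missing from the set.

3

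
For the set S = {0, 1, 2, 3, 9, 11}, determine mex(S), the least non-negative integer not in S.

4

The values 0, 1, 2, 3 are all present; 4 is the first non-negative integer missing from the set.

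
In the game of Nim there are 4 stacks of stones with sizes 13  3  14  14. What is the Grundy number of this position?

Nim-sum: 13 ⊕ 3 ⊕ 14 ⊕ 14 = 14.

14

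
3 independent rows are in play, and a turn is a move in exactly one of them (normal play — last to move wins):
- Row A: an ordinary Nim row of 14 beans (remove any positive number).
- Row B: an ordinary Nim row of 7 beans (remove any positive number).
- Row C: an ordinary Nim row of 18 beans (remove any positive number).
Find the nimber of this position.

27

Row A is a plain Nim row of size 14, so its Grundy value is 14.
Row B is a plain Nim row of size 7, so its Grundy value is 7.
Row C is a plain Nim row of size 18, so its Grundy value is 18.
The value of a disjunctive sum is the nim-sum of the parts.
Combined value = 14 ⊕ 7 ⊕ 18 = 27.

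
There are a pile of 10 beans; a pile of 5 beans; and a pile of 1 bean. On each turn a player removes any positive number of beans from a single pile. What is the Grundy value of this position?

14

Nim-sum: 10 XOR 5 XOR 1 = 14.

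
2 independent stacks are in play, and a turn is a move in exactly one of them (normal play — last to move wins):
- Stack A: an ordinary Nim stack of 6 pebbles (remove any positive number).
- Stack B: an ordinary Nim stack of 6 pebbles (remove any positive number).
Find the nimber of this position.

0

Stack A is a plain Nim stack of size 6, so its Grundy value is 6.
Stack B is a plain Nim stack of size 6, so its Grundy value is 6.
The value of a disjunctive sum is the nim-sum of the parts.
Combined value = 6 ⊕ 6 = 0.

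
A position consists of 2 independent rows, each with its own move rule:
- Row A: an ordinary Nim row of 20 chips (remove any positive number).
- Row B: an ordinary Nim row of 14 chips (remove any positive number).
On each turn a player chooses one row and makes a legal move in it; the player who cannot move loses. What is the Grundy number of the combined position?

26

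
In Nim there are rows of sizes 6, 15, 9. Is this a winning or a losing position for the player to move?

Compute the nim-sum pairwise:
6 XOR 15 = 9
9 XOR 9 = 0
The nim-sum is 0, so this is a P-position: the player to move is in a losing position under optimal play.

Losing position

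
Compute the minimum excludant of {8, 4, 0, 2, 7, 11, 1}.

3

The values 0, 1, 2 are all present; 3 is the first non-negative integer missing from the set.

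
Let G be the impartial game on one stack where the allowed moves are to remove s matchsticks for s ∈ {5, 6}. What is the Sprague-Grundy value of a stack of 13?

Grundy values for subtraction set {5, 6}:
g(0) = mex{} = 0
g(1) = mex{} = 0
g(2) = mex{} = 0
g(3) = mex{} = 0
g(4) = mex{} = 0
g(5) = mex{0} = 1
g(6) = mex{0} = 1
g(7) = mex{0} = 1
g(8) = mex{0} = 1
g(9) = mex{0} = 1
g(10) = mex{0,1} = 2
g(11) = mex{1} = 0
g(12) = mex{1} = 0
g(13) = mex{1} = 0
So g(13) = 0.

0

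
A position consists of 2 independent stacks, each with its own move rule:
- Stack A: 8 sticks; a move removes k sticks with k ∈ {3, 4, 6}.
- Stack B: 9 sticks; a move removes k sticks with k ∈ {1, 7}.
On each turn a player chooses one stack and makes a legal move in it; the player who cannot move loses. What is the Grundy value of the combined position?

3

For stack A, compute g(0), g(1), … with moves {3, 4, 6}:
g(0) = mex{} = 0
g(1) = mex{} = 0
g(2) = mex{} = 0
g(3) = mex{0} = 1
g(4) = mex{0} = 1
g(5) = mex{0} = 1
g(6) = mex{0,1} = 2
g(7) = mex{0,1} = 2
g(8) = mex{0,1} = 2
So g(8) = 2.
Grundy values for stack B (subtraction set {1, 7}):
g(0) = mex{} = 0
g(1) = mex{0} = 1
g(2) = mex{1} = 0
g(3) = mex{0} = 1
g(4) = mex{1} = 0
g(5) = mex{0} = 1
g(6) = mex{1} = 0
g(7) = mex{0} = 1
g(8) = mex{1} = 0
g(9) = mex{0} = 1
So g(9) = 1.
The value of a disjunctive sum is the nim-sum of the parts.
Combined value = 2 XOR 1 = 3.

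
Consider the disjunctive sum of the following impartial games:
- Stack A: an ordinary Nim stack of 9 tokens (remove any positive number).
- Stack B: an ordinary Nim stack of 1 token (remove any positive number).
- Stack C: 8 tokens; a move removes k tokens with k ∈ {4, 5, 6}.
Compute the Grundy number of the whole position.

Stack A is a plain Nim stack of size 9, so its Grundy value is 9.
Stack B is a plain Nim stack of size 1, so its Grundy value is 1.
Build the Grundy sequence for stack C with g(k) = mex{g(k−s) : s ∈ {4, 5, 6}, s ≤ k}:
k:     0  1  2  3  4  5  6  7  8
g(k):  0  0  0  0  1  1  1  1  2
So g(8) = 2.
The value of a disjunctive sum is the nim-sum of the parts.
Combined value = 9 XOR 1 XOR 2 = 10.

10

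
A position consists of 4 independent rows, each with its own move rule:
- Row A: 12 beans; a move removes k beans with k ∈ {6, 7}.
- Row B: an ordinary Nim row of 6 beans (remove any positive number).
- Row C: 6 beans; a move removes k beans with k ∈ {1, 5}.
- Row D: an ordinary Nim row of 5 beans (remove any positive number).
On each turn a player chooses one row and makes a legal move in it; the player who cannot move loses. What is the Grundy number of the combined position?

1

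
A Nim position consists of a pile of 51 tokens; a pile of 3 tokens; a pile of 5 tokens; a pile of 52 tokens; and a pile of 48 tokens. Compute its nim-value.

49

Compute the nim-sum pairwise:
51 XOR 3 = 48
48 XOR 5 = 53
53 XOR 52 = 1
1 XOR 48 = 49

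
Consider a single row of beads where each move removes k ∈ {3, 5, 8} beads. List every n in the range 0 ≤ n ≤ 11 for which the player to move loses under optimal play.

0, 1, 2, 11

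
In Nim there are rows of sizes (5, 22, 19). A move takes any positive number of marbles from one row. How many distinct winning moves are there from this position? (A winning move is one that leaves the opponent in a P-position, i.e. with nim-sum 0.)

Nim-sum: 5 XOR 22 XOR 19 = 0.
The nim-sum is already 0, so every move leaves a nonzero nim-sum — there are no winning moves.

0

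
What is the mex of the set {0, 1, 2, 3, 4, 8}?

5

The values 0, 1, 2, 3, 4 are all present; 5 is the first non-negative integer missing from the set.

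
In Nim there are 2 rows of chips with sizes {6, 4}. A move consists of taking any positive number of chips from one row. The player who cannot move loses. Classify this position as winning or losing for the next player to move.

Winning position

Compute the nim-sum pairwise:
6 XOR 4 = 2
The nim-sum is 2 ≠ 0, so this is an N-position: the player to move can win.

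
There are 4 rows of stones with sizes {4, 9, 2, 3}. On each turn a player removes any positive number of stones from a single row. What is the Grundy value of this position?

12

Compute the nim-sum pairwise:
4 XOR 9 = 13
13 XOR 2 = 15
15 XOR 3 = 12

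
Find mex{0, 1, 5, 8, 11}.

The values 0, 1 are all present; 2 is the first non-negative integer missing from the set.

2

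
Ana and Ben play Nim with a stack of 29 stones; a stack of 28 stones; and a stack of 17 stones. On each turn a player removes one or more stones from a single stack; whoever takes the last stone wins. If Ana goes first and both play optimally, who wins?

Bitwise XOR of the heap sizes:
  11101  (29)
  11100  (28)
  10001  (17)
  -----
  10000  (16)
The nim-sum is 16 ≠ 0, so this is an N-position: the player to move can win; Ana has a winning move.

Ana wins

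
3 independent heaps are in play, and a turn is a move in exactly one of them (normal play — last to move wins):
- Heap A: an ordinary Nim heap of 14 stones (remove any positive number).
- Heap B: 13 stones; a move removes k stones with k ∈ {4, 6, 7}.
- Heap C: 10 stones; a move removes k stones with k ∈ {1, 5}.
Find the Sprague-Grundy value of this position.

Heap A is a plain Nim heap of size 14, so its Grundy value is 14.
Build the Grundy sequence for heap B with g(k) = mex{g(k−s) : s ∈ {4, 6, 7}, s ≤ k}:
g(0) = mex{} = 0
g(1) = mex{} = 0
g(2) = mex{} = 0
g(3) = mex{} = 0
g(4) = mex{0} = 1
g(5) = mex{0} = 1
g(6) = mex{0} = 1
g(7) = mex{0} = 1
g(8) = mex{0,1} = 2
g(9) = mex{0,1} = 2
g(10) = mex{0,1} = 2
g(11) = mex{1} = 0
g(12) = mex{1,2} = 0
g(13) = mex{1,2} = 0
So g(13) = 0.
For heap C, compute g(0), g(1), … with moves {1, 5}:
k:     0  1  2  3  4  5  6  7  8  9 10
g(k):  0  1  0  1  0  1  0  1  0  1  0
So g(10) = 0.
The value of a disjunctive sum is the nim-sum of the parts.
Combined value = 14 ⊕ 0 ⊕ 0 = 14.

14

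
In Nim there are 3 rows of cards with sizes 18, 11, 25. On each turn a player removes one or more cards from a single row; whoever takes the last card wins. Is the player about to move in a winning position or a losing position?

Nim-sum: 18 ⊕ 11 ⊕ 25 = 0.
The nim-sum is 0, so this is a P-position: the player to move is in a losing position under optimal play.

Losing position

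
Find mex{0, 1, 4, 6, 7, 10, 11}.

2

The values 0, 1 are all present; 2 is the first non-negative integer missing from the set.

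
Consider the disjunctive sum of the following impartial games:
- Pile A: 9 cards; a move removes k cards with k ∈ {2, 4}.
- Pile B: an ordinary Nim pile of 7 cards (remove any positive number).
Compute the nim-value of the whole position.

6

Build the Grundy sequence for pile A with g(k) = mex{g(k−s) : s ∈ {2, 4}, s ≤ k}:
g(0) = mex{} = 0
g(1) = mex{} = 0
g(2) = mex{0} = 1
g(3) = mex{0} = 1
g(4) = mex{0,1} = 2
g(5) = mex{0,1} = 2
g(6) = mex{1,2} = 0
g(7) = mex{1,2} = 0
g(8) = mex{0,2} = 1
g(9) = mex{0,2} = 1
So g(9) = 1.
Pile B is a plain Nim pile of size 7, so its Grundy value is 7.
By the Sprague-Grundy theorem, the Grundy value of a sum of independent games is the XOR of the component values.
Combined value = 1 XOR 7 = 6.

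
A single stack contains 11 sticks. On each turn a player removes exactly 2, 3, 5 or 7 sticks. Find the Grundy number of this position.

1

Build the Grundy sequence with g(k) = mex{g(k−s) : s ∈ {2, 3, 5, 7}, s ≤ k}:
g(0) = mex{} = 0
g(1) = mex{} = 0
g(2) = mex{0} = 1
g(3) = mex{0} = 1
g(4) = mex{0,1} = 2
g(5) = mex{0,1} = 2
g(6) = mex{0,1,2} = 3
g(7) = mex{0,1,2} = 3
g(8) = mex{0,1,2,3} = 4
g(9) = mex{1,2,3} = 0
g(10) = mex{1,2,3,4} = 0
g(11) = mex{0,2,3,4} = 1
So g(11) = 1.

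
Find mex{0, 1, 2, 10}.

3

The values 0, 1, 2 are all present; 3 is the first non-negative integer missing from the set.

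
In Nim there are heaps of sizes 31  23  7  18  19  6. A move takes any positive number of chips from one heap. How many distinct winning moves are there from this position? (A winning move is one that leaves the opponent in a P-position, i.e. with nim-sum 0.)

Compute the nim-sum pairwise:
31 XOR 23 = 8
8 XOR 7 = 15
15 XOR 18 = 29
29 XOR 19 = 14
14 XOR 6 = 8
The overall nim-sum is X = 8. A heap of size p has a winning move iff p XOR X < p (reduce it to p XOR X).
  31: 31 XOR 8 = 23 < 31 — winning move (to 23).
  23: 23 XOR 8 = 31 ≥ 23 — no move.
  7: 7 XOR 8 = 15 ≥ 7 — no move.
  18: 18 XOR 8 = 26 ≥ 18 — no move.
  19: 19 XOR 8 = 27 ≥ 19 — no move.
  6: 6 XOR 8 = 14 ≥ 6 — no move.
That gives 1 winning move.

1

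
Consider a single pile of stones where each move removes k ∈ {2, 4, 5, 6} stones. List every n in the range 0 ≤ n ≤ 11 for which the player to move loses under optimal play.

0, 1, 8, 9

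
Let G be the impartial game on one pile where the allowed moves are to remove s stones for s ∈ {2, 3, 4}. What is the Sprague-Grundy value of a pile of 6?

0

Grundy values for subtraction set {2, 3, 4}:
g(0) = mex{} = 0
g(1) = mex{} = 0
g(2) = mex{0} = 1
g(3) = mex{0} = 1
g(4) = mex{0,1} = 2
g(5) = mex{0,1} = 2
g(6) = mex{1,2} = 0
So g(6) = 0.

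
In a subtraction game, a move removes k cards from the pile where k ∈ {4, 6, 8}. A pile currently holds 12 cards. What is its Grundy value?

Grundy values for subtraction set {4, 6, 8}:
k:     0  1  2  3  4  5  6  7  8  9 10 11 12
g(k):  0  0  0  0  1  1  1  1  2  2  2  2  0
So g(12) = 0.

0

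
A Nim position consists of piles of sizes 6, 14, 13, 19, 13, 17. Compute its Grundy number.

10

Compute the nim-sum pairwise:
6 XOR 14 = 8
8 XOR 13 = 5
5 XOR 19 = 22
22 XOR 13 = 27
27 XOR 17 = 10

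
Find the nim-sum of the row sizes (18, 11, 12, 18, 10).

13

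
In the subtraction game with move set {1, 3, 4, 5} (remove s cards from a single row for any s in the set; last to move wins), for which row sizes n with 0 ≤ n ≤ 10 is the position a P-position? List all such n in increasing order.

0, 2, 8, 10

Grundy values for subtraction set {1, 3, 4, 5}:
k:     0  1  2  3  4  5  6  7  8  9 10
g(k):  0  1  0  1  2  3  2  3  0  1  0
The P-positions (g = 0) in 0..10 are 0, 2, 8, 10.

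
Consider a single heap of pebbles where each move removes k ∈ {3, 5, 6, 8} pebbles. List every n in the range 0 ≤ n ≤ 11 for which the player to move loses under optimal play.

0, 1, 2, 11

Compute g(0), g(1), … for moves {3, 5, 6, 8}:
k:     0  1  2  3  4  5  6  7  8  9 10 11
g(k):  0  0  0  1  1  1  2  2  2  3  3  0
The P-positions (g = 0) in 0..11 are 0, 1, 2, 11.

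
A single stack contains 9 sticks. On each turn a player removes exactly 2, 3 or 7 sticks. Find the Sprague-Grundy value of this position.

Compute g(0), g(1), … for moves {2, 3, 7}:
g(0) = mex{} = 0
g(1) = mex{} = 0
g(2) = mex{0} = 1
g(3) = mex{0} = 1
g(4) = mex{0,1} = 2
g(5) = mex{1} = 0
g(6) = mex{1,2} = 0
g(7) = mex{0,2} = 1
g(8) = mex{0} = 1
g(9) = mex{0,1} = 2
So g(9) = 2.

2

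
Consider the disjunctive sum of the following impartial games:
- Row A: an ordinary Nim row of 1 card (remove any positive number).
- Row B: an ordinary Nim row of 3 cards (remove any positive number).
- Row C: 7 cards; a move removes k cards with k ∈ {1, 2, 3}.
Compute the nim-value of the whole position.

1

Row A is a plain Nim row of size 1, so its Grundy value is 1.
Row B is a plain Nim row of size 3, so its Grundy value is 3.
Build the Grundy sequence for row C with g(k) = mex{g(k−s) : s ∈ {1, 2, 3}, s ≤ k}:
k:     0  1  2  3  4  5  6  7
g(k):  0  1  2  3  0  1  2  3
So g(7) = 3.
The value of a disjunctive sum is the nim-sum of the parts.
Combined value = 1 XOR 3 XOR 3 = 1.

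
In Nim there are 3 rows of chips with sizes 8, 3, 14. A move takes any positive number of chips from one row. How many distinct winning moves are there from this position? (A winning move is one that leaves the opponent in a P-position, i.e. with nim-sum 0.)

Nim-sum: 8 ⊕ 3 ⊕ 14 = 5.
The overall nim-sum is X = 5. A row of size p has a winning move iff p XOR X < p (reduce it to p XOR X).
  8: 8 XOR 5 = 13 ≥ 8 — no move.
  3: 3 XOR 5 = 6 ≥ 3 — no move.
  14: 14 XOR 5 = 11 < 14 — winning move (to 11).
That gives 1 winning move.

1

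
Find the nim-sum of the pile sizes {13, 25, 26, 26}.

Compute the nim-sum pairwise:
13 XOR 25 = 20
20 XOR 26 = 14
14 XOR 26 = 20

20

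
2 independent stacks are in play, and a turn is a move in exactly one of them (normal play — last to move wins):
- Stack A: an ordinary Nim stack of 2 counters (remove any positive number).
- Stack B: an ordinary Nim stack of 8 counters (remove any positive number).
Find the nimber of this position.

10

Stack A is a plain Nim stack of size 2, so its Grundy value is 2.
Stack B is a plain Nim stack of size 8, so its Grundy value is 8.
The value of a disjunctive sum is the nim-sum of the parts.
Combined value = 2 ⊕ 8 = 10.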